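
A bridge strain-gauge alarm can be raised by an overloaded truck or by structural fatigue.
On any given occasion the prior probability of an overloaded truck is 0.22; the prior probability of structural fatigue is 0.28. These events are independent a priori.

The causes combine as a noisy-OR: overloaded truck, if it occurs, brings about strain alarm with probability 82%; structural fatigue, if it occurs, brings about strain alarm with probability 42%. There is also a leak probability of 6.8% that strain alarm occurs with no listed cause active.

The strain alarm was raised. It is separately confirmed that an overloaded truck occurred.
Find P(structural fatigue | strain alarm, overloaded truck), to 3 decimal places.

P(structural fatigue | strain alarm, overloaded truck) ≈ 0.297

Under noisy-OR, P(strain alarm | causes) = 1 − (1−0.068)·∏(1−qᵢ) over the active causes.
Numerator (weight on configurations with structural fatigue): 0.902699×0.28 = 0.252756
The normalizing constant is 0.83224×0.72 + 0.902699×0.28 = 0.851969
Posterior = 0.252756 / 0.851969 ≈ 0.297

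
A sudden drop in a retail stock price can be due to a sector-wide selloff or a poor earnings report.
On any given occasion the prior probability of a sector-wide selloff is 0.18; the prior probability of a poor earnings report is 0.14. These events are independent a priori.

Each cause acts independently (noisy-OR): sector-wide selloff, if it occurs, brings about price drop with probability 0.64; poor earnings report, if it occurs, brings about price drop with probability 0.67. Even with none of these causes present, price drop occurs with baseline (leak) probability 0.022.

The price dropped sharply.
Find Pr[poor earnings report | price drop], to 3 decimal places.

Pr[poor earnings report | price drop] ≈ 0.463

Under noisy-OR, P(price drop | causes) = 1 − (1−0.022)·∏(1−qᵢ) over the active causes.
By total probability over the 4 (sector-wide selloff, poor earnings report) configurations:
  P(price drop) = 0.022×0.82×0.86 + 0.67726×0.82×0.14 + 0.64792×0.18×0.86 + 0.883814×0.18×0.14
        = 0.015514 + 0.077749 + 0.100298 + 0.022272 = 0.215833
Keeping only the poor earnings report-present terms gives 0.100021, so
  P(poor earnings report | price drop) = 0.100021 / 0.215833 ≈ 0.463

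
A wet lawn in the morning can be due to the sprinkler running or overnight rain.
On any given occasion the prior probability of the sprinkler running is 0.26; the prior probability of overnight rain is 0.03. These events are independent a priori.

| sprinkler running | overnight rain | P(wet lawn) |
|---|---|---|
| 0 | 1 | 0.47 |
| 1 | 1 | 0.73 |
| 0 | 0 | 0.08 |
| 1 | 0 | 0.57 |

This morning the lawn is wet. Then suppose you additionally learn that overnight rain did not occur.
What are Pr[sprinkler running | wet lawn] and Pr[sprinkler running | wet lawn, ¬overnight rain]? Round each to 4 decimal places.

Pr[sprinkler running | wet lawn] ≈ 0.6877; Pr[sprinkler running | wet lawn, ¬overnight rain] ≈ 0.7146

P(wet lawn) = 0.08·0.74·0.97 + 0.47·0.74·0.03 + 0.57·0.26·0.97 + 0.73·0.26·0.03 = 0.057424 + 0.010434 + 0.143754 + 0.005694 = 0.217306
The sprinkler running-present share is 0.143754 + 0.005694 = 0.149448.
Hence the posterior is 0.149448/0.217306 ≈ 0.6877.

Now condition on the additional information:
P(wet lawn | ¬overnight rain) = 0.08·0.74 + 0.57·0.26 = 0.059200 + 0.148200 = 0.207400
Of this, 0.148200 comes from 0.57·0.26 (the sprinkler running=true cases).
Hence the posterior is 0.148200/0.207400 ≈ 0.7146.
With overnight rain excluded, sprinkler running must carry more of the explanatory weight for the wet lawn.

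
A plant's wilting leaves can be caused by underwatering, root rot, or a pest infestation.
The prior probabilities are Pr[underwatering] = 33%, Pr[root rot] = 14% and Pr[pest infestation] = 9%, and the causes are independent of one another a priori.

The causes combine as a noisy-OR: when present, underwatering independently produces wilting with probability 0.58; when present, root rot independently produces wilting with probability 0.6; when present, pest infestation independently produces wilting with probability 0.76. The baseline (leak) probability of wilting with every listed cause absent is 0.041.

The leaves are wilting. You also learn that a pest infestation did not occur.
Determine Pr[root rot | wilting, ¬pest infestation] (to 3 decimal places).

Under noisy-OR, P(wilting | causes) = 1 − (1−0.041)·∏(1−qᵢ) over the active causes.
Weight on root rot=true, given the evidence: 0.057818 + 0.038757 = 0.096575
Normalizer over all consistent configurations: 0.041·0.67·0.86 + 0.6164·0.67·0.14 + 0.59722·0.33·0.86 + 0.838888·0.33·0.14 = 0.289690
P(root rot | wilting, ¬pest infestation) = 0.096575/0.289690 ≈ 0.333

Pr[root rot | wilting, ¬pest infestation] ≈ 0.333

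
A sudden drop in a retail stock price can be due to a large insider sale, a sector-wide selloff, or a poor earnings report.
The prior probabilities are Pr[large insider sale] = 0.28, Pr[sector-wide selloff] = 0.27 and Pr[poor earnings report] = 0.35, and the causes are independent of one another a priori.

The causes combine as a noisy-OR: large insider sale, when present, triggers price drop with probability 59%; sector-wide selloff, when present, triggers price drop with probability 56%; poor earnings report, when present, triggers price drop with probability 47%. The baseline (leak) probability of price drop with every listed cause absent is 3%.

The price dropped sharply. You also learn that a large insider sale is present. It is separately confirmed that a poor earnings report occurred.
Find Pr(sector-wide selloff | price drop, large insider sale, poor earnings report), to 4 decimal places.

Under noisy-OR, P(price drop | causes) = 1 − (1−0.03)·∏(1−qᵢ) over the active causes.
Numerator (weight on configurations with sector-wide selloff): 0.907256*0.27 = 0.244959
The normalizing constant is 0.789219*0.73 + 0.907256*0.27 = 0.821089
Posterior = 0.244959 / 0.821089 ≈ 0.2983

Pr(sector-wide selloff | price drop, large insider sale, poor earnings report) ≈ 0.2983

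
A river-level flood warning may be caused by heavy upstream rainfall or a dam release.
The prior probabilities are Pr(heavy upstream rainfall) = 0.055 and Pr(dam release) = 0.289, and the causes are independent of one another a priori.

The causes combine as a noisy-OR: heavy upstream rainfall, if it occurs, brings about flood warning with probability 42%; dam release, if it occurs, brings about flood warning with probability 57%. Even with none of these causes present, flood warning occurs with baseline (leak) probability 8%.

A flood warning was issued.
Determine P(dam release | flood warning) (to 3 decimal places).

P(dam release | flood warning) ≈ 0.711

Under noisy-OR, P(flood warning | causes) = 1 − (1−0.08)·∏(1−qᵢ) over the active causes.
Enumerate the 4 (heavy upstream rainfall, dam release) configurations and weight by the priors:
  P(flood warning) = 0.08*0.945*0.711 + 0.6044*0.945*0.289 + 0.4664*0.055*0.711 + 0.770552*0.055*0.289
        = 0.053752 + 0.165065 + 0.018239 + 0.012248 = 0.249304
Configurations with dam release contribute 0.177313, so
  P(dam release | flood warning) = 0.177313 / 0.249304 ≈ 0.711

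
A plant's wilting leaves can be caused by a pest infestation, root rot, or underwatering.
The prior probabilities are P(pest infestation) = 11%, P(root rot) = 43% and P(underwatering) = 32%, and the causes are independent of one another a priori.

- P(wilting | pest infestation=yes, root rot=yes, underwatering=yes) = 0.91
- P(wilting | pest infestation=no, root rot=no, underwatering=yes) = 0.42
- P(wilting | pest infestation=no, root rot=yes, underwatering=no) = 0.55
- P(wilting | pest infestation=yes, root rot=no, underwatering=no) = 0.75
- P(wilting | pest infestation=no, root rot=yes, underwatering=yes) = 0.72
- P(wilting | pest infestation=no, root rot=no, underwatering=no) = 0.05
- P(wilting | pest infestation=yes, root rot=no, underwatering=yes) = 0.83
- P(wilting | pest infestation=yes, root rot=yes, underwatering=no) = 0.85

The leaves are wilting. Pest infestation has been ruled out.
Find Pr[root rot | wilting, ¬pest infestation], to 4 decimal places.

Pr[root rot | wilting, ¬pest infestation] ≈ 0.7303

Numerator (weight on configurations with root rot): 0.160820 + 0.099072 = 0.259892
Normalizer over all consistent configurations: 0.05×0.57×0.68 + 0.42×0.57×0.32 + 0.55×0.43×0.68 + 0.72×0.43×0.32 = 0.355880
P(root rot | wilting, ¬pest infestation) = 0.259892/0.355880 ≈ 0.7303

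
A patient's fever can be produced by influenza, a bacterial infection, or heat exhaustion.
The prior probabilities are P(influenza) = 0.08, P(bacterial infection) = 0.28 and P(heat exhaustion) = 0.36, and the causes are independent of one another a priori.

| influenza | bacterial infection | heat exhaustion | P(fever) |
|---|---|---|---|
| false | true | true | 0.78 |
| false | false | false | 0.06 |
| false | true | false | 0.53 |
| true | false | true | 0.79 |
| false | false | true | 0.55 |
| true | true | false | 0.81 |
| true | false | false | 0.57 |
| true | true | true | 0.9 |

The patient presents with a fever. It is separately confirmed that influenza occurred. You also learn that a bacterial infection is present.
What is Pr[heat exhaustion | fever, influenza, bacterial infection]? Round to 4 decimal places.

Pr[heat exhaustion | fever, influenza, bacterial infection] ≈ 0.3846

P(fever | influenza, bacterial infection) = 0.81*0.64 + 0.9*0.36 = 0.518400 + 0.324000 = 0.842400
Restricting to configurations with heat exhaustion present: 0.9*0.36 = 0.324000.
So P(heat exhaustion | fever, influenza, bacterial infection) = 0.324000/0.842400 ≈ 0.3846.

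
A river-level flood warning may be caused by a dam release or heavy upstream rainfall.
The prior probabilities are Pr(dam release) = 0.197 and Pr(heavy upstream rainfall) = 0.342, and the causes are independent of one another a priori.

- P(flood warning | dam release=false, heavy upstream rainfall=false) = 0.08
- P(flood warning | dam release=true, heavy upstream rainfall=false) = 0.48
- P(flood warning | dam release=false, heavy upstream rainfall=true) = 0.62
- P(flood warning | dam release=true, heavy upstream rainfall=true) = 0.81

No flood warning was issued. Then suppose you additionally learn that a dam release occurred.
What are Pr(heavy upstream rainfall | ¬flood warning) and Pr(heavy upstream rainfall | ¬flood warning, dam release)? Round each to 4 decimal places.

Pr(heavy upstream rainfall | ¬flood warning) ≈ 0.1747; Pr(heavy upstream rainfall | ¬flood warning, dam release) ≈ 0.1596

Enumerate the 4 (dam release, heavy upstream rainfall) configurations and weight by the priors:
  P(¬flood warning) = 0.92×0.803×0.658 + 0.38×0.803×0.342 + 0.52×0.197×0.658 + 0.19×0.197×0.342
        = 0.486104 + 0.104358 + 0.067406 + 0.012801 = 0.670669
Keeping only the heavy upstream rainfall-present terms gives 0.117159, so
  P(heavy upstream rainfall | ¬flood warning) = 0.117159 / 0.670669 ≈ 0.1747

Now condition on the additional information:
By total probability over both values of heavy upstream rainfall:
  P(¬flood warning | dam release) = 0.52×0.658 + 0.19×0.342
        = 0.342160 + 0.064980 = 0.407140
Configurations with heavy upstream rainfall contribute 0.064980, so
  P(heavy upstream rainfall | ¬flood warning, dam release) = 0.064980 / 0.407140 ≈ 0.1596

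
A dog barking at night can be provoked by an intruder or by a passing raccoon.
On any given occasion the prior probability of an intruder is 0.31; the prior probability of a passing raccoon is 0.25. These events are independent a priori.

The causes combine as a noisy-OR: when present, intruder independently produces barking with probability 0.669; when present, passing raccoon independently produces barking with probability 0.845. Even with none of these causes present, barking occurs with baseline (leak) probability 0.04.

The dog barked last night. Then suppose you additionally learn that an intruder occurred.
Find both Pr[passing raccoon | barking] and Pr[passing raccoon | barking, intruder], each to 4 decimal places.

Pr[passing raccoon | barking] ≈ 0.5515; Pr[passing raccoon | barking, intruder] ≈ 0.3172

Under noisy-OR, P(barking | causes) = 1 − (1−0.04)·∏(1−qᵢ) over the active causes.
Sum P(barking|·) weighted by the priors over the 4 (intruder, passing raccoon) configurations:
  P(barking) = 0.04*0.69*0.75 + 0.8512*0.69*0.25 + 0.68224*0.31*0.75 + 0.950747*0.31*0.25
        = 0.020700 + 0.146832 + 0.158621 + 0.073683 = 0.399836
Configurations with passing raccoon contribute 0.220515, so
  P(passing raccoon | barking) = 0.220515 / 0.399836 ≈ 0.5515

With the extra evidence:
P(barking | intruder) = 0.68224*0.75 + 0.950747*0.25 = 0.511680 + 0.237687 = 0.749367
The passing raccoon-present share is 0.950747*0.25 = 0.237687.
So P(passing raccoon | barking, intruder) = 0.237687/0.749367 ≈ 0.3172.
— intruder explains away the evidence for passing raccoon.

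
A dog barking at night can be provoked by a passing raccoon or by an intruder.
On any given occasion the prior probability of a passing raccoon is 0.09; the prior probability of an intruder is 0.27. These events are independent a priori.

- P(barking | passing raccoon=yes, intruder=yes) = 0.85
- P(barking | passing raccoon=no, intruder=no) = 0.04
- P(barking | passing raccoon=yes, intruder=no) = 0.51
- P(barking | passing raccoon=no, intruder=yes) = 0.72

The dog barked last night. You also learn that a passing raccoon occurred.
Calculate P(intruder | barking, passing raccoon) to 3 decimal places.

P(intruder | barking, passing raccoon) ≈ 0.381

P(barking | passing raccoon) = 0.51·0.73 + 0.85·0.27 = 0.372300 + 0.229500 = 0.601800
Of this, 0.229500 comes from 0.85·0.27 (the intruder=true cases).
P(intruder | barking, passing raccoon) = 0.229500 / 0.601800 ≈ 0.381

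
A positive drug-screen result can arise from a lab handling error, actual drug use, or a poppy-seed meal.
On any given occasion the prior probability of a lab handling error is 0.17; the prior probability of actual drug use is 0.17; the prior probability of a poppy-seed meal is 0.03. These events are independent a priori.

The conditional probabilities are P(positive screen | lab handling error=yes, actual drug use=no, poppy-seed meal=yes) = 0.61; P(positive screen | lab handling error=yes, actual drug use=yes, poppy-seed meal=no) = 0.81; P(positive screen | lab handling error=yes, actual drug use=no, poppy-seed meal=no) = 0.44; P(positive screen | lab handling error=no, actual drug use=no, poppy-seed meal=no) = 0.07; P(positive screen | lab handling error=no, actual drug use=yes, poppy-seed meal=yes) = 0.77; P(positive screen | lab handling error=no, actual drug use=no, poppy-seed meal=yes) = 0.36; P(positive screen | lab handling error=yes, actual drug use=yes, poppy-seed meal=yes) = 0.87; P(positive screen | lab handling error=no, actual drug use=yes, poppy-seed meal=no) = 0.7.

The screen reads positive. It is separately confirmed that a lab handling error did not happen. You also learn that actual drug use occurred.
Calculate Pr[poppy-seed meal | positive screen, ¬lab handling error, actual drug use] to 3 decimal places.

Pr[poppy-seed meal | positive screen, ¬lab handling error, actual drug use] ≈ 0.033

Enumerate both values of poppy-seed meal and weight by the priors:
  P(positive screen | ¬lab handling error, actual drug use) = 0.7*0.97 + 0.77*0.03
        = 0.679000 + 0.023100 = 0.702100
Configurations with poppy-seed meal contribute 0.023100, so
  P(poppy-seed meal | positive screen, ¬lab handling error, actual drug use) = 0.023100 / 0.702100 ≈ 0.033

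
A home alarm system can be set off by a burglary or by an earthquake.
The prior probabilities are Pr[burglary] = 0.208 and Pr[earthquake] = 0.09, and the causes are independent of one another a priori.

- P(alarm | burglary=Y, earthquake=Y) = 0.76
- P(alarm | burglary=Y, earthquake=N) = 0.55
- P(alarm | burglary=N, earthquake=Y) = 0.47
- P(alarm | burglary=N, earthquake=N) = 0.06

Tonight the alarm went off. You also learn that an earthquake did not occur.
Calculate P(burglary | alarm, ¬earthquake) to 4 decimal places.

P(burglary | alarm, ¬earthquake) ≈ 0.7065

Weight on burglary=true, given the evidence: 0.55*0.208 = 0.114400
The normalizing constant is 0.06*0.792 + 0.55*0.208 = 0.161920
P(burglary | alarm, ¬earthquake) = 0.114400/0.161920 ≈ 0.7065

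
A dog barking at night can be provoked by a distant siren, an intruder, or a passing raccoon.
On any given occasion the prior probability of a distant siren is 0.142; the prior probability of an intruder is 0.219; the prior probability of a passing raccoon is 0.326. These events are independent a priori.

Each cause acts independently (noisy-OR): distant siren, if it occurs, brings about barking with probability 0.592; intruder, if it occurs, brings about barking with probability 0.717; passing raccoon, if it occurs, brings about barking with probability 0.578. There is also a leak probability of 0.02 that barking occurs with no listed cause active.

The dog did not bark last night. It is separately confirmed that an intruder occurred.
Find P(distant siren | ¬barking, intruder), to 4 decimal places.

P(distant siren | ¬barking, intruder) ≈ 0.0633

Under noisy-OR, P(barking | causes) = 1 − (1−0.02)·∏(1−qᵢ) over the active causes.
Weight on distant siren=true, given the evidence: 0.010830 + 0.002210 = 0.013040
The normalizing constant is 0.27734·0.858·0.674 + 0.117037·0.858·0.326 + 0.113155·0.142·0.674 + 0.047751·0.142·0.326 = 0.206160
Posterior = 0.013040 / 0.206160 ≈ 0.0633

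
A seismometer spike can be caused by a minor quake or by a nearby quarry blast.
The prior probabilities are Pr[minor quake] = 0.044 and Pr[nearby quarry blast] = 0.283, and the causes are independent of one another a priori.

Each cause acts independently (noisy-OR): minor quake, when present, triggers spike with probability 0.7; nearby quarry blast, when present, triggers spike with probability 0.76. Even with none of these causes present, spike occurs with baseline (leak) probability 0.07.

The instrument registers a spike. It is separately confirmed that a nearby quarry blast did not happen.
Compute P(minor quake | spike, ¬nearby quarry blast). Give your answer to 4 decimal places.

Under noisy-OR, P(spike | causes) = 1 − (1−0.07)·∏(1−qᵢ) over the active causes.
By total probability over both values of minor quake:
  P(spike | ¬nearby quarry blast) = 0.07*0.956 + 0.721*0.044
        = 0.066920 + 0.031724 = 0.098644
The terms with minor quake present sum to 0.031724, so
  P(minor quake | spike, ¬nearby quarry blast) = 0.031724 / 0.098644 ≈ 0.3216

P(minor quake | spike, ¬nearby quarry blast) ≈ 0.3216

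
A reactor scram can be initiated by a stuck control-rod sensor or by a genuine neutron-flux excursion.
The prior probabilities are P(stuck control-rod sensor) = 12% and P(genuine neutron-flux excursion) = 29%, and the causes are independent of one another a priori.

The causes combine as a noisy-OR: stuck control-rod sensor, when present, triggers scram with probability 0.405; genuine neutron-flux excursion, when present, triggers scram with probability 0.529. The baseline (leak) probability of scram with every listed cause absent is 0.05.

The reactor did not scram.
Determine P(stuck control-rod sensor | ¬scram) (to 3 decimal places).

Under noisy-OR, P(scram | causes) = 1 − (1−0.05)·∏(1−qᵢ) over the active causes.
P(¬scram) = 0.95×0.88×0.71 + 0.44745×0.88×0.29 + 0.56525×0.12×0.71 + 0.266233×0.12×0.29 = 0.593560 + 0.114189 + 0.048159 + 0.009265 = 0.765173
Restricting to configurations with stuck control-rod sensor present: 0.048159 + 0.009265 = 0.057424.
So P(stuck control-rod sensor | ¬scram) = 0.057424/0.765173 ≈ 0.075.

P(stuck control-rod sensor | ¬scram) ≈ 0.075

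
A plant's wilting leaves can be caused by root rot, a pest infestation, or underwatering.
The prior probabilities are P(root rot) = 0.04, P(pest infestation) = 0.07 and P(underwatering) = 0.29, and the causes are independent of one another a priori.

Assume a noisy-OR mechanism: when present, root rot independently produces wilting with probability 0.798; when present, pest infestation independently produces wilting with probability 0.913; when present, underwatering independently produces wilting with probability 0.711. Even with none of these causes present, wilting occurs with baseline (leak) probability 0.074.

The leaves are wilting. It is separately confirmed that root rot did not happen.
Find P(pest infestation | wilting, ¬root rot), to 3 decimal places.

Under noisy-OR, P(wilting | causes) = 1 − (1−0.074)·∏(1−qᵢ) over the active causes.
Numerator (weight on configurations with pest infestation): 0.045696 + 0.019827 = 0.065523
The normalizing constant is 0.074×0.93×0.71 + 0.732386×0.93×0.29 + 0.919438×0.07×0.71 + 0.976718×0.07×0.29 = 0.311910
Posterior = 0.065523 / 0.311910 ≈ 0.210

P(pest infestation | wilting, ¬root rot) ≈ 0.210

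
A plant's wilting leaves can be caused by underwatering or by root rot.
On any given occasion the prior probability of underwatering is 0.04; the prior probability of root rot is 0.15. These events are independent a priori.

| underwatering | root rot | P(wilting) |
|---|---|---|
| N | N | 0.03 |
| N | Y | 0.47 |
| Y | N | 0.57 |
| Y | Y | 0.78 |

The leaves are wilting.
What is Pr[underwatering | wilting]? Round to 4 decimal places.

By total probability over the 4 (underwatering, root rot) configurations:
  P(wilting) = 0.03×0.96×0.85 + 0.47×0.96×0.15 + 0.57×0.04×0.85 + 0.78×0.04×0.15
        = 0.024480 + 0.067680 + 0.019380 + 0.004680 = 0.116220
Configurations with underwatering contribute 0.024060, so
  P(underwatering | wilting) = 0.024060 / 0.116220 ≈ 0.2070

Pr[underwatering | wilting] ≈ 0.2070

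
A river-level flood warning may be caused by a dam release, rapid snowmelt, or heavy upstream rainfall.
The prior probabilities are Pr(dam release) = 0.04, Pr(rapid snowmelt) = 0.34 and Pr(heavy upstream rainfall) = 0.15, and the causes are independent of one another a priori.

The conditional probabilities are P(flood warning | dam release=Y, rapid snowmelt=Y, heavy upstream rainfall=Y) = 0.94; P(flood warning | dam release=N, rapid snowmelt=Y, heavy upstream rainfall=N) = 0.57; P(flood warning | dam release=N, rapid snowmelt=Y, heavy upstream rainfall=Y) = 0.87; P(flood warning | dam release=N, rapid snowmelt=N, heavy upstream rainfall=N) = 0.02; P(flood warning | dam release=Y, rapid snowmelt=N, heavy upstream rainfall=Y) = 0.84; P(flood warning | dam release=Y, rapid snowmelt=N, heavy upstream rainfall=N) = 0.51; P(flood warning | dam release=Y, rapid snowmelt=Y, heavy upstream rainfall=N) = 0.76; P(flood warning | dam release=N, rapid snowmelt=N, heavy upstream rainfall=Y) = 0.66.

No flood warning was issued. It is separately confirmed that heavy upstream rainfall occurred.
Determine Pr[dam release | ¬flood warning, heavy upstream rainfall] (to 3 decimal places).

P(¬flood warning | heavy upstream rainfall) = 0.34×0.96×0.66 + 0.13×0.96×0.34 + 0.16×0.04×0.66 + 0.06×0.04×0.34 = 0.215424 + 0.042432 + 0.004224 + 0.000816 = 0.262896
Restricting to configurations with dam release present: 0.004224 + 0.000816 = 0.005040.
Hence the posterior is 0.005040/0.262896 ≈ 0.019.

Pr[dam release | ¬flood warning, heavy upstream rainfall] ≈ 0.019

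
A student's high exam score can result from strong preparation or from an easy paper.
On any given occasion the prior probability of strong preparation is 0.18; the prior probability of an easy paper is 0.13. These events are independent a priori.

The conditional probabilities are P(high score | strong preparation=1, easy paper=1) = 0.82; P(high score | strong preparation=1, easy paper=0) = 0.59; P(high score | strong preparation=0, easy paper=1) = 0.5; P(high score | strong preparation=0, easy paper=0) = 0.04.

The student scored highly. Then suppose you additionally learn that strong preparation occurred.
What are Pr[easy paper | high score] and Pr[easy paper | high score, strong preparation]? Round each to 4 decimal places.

Sum P(high score|·) weighted by the priors over the 4 (strong preparation, easy paper) configurations:
  P(high score) = 0.04*0.82*0.87 + 0.5*0.82*0.13 + 0.59*0.18*0.87 + 0.82*0.18*0.13
        = 0.028536 + 0.053300 + 0.092394 + 0.019188 = 0.193418
The terms with easy paper present sum to 0.072488, so
  P(easy paper | high score) = 0.072488 / 0.193418 ≈ 0.3748

With the extra evidence:
Numerator (weight on configurations with easy paper): 0.82*0.13 = 0.106600
Normalizer over all consistent configurations: 0.59*0.87 + 0.82*0.13 = 0.619900
Posterior = 0.106600 / 0.619900 ≈ 0.1720
The drop from 0.3748 to 0.1720 is the explaining-away (discounting) effect.

Pr[easy paper | high score] ≈ 0.3748; Pr[easy paper | high score, strong preparation] ≈ 0.1720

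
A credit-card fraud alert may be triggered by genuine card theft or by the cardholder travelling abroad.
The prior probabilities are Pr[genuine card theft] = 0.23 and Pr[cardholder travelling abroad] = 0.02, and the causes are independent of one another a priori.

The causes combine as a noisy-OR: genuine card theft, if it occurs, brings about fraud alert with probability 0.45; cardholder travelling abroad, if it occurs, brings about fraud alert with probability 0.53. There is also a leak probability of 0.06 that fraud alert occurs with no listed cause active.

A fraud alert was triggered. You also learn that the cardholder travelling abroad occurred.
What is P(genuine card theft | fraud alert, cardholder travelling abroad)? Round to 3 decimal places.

Under noisy-OR, P(fraud alert | causes) = 1 − (1−0.06)·∏(1−qᵢ) over the active causes.
For the numerator, keep only genuine card theft=true terms: 0.75701·0.23 = 0.174112
Denominator P(fraud alert | cardholder travelling abroad): 0.5582·0.77 + 0.75701·0.23 = 0.603926
Posterior = 0.174112 / 0.603926 ≈ 0.288

P(genuine card theft | fraud alert, cardholder travelling abroad) ≈ 0.288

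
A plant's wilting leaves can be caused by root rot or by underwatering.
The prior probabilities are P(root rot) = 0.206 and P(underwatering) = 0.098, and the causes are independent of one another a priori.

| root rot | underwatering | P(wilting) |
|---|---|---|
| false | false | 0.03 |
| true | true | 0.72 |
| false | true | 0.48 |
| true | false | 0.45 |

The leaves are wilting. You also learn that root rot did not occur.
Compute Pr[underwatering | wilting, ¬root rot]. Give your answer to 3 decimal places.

Weight on underwatering=true, given the evidence: 0.48×0.098 = 0.047040
Denominator P(wilting | ¬root rot): 0.03×0.902 + 0.48×0.098 = 0.074100
P(underwatering | wilting, ¬root rot) = 0.047040/0.074100 ≈ 0.635

Pr[underwatering | wilting, ¬root rot] ≈ 0.635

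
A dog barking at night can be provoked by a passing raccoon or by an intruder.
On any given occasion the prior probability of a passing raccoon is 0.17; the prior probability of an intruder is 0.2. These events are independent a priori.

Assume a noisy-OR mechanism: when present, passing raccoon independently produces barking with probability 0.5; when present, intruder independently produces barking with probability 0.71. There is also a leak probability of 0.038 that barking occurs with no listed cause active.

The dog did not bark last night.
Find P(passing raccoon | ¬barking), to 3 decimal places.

Under noisy-OR, P(barking | causes) = 1 − (1−0.038)·∏(1−qᵢ) over the active causes.
Weight on passing raccoon=true, given the evidence: 0.065416 + 0.004743 = 0.070159
Denominator P(¬barking): 0.962·0.83·0.8 + 0.27898·0.83·0.2 + 0.481·0.17·0.8 + 0.13949·0.17·0.2 = 0.755238
Posterior = 0.070159 / 0.755238 ≈ 0.093

P(passing raccoon | ¬barking) ≈ 0.093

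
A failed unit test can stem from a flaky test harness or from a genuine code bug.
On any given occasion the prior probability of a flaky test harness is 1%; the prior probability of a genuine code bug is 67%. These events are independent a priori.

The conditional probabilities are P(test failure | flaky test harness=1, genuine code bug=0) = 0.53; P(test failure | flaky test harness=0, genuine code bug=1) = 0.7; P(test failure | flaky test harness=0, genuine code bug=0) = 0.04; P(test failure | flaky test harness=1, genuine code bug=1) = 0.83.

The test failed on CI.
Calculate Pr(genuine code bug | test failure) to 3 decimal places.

Weight on genuine code bug=true, given the evidence: 0.464310 + 0.005561 = 0.469871
The normalizing constant is 0.04×0.99×0.33 + 0.7×0.99×0.67 + 0.53×0.01×0.33 + 0.83×0.01×0.67 = 0.484688
P(genuine code bug | test failure) = 0.469871/0.484688 ≈ 0.969

Pr(genuine code bug | test failure) ≈ 0.969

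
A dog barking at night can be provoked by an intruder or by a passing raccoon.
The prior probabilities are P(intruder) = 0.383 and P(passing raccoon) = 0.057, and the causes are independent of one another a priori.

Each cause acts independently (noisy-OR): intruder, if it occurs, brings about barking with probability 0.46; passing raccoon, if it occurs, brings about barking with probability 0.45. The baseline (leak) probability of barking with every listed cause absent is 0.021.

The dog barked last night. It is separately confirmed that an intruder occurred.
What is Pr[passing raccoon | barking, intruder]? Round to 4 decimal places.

Under noisy-OR, P(barking | causes) = 1 − (1−0.021)·∏(1−qᵢ) over the active causes.
Weight on passing raccoon=true, given the evidence: 0.709237×0.057 = 0.040427
The normalizing constant is 0.47134×0.943 + 0.709237×0.057 = 0.484901
P(passing raccoon | barking, intruder) = 0.040427/0.484901 ≈ 0.0834

Pr[passing raccoon | barking, intruder] ≈ 0.0834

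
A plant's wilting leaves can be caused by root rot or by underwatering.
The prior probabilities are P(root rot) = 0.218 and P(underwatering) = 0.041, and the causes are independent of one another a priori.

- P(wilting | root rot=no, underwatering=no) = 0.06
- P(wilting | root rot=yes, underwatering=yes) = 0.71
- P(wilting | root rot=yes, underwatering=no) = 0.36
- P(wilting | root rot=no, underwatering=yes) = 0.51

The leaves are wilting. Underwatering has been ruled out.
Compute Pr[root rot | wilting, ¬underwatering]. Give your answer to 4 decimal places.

Pr[root rot | wilting, ¬underwatering] ≈ 0.6258

P(wilting | ¬underwatering) = 0.06×0.782 + 0.36×0.218 = 0.046920 + 0.078480 = 0.125400
Of this, 0.078480 comes from 0.36×0.218 (the root rot=true cases).
So P(root rot | wilting, ¬underwatering) = 0.078480/0.125400 ≈ 0.6258.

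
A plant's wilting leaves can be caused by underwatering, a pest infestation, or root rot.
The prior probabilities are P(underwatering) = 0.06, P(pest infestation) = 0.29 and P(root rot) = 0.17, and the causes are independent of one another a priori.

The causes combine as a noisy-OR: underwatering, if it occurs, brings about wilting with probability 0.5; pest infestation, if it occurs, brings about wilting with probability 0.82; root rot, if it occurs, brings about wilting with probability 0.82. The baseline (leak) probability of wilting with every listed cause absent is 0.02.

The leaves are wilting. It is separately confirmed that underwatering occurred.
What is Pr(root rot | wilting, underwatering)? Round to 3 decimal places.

Pr(root rot | wilting, underwatering) ≈ 0.234

Under noisy-OR, P(wilting | causes) = 1 − (1−0.02)·∏(1−qᵢ) over the active causes.
P(wilting | underwatering) = 0.51*0.71*0.83 + 0.9118*0.71*0.17 + 0.9118*0.29*0.83 + 0.984124*0.29*0.17 = 0.300543 + 0.110054 + 0.219470 + 0.048517 = 0.678584
Of this, 0.158571 comes from 0.110054 + 0.048517 (the root rot=true cases).
So P(root rot | wilting, underwatering) = 0.158571/0.678584 ≈ 0.234.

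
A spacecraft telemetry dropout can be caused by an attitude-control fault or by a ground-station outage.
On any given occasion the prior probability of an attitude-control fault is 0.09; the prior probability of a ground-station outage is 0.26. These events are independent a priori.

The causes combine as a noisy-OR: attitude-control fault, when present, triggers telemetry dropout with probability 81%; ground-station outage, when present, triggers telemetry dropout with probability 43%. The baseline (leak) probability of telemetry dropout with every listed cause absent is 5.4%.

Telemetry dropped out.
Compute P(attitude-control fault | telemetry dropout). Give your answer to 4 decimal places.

Under noisy-OR, P(telemetry dropout | causes) = 1 − (1−0.054)·∏(1−qᵢ) over the active causes.
P(telemetry dropout) = 0.054·0.91·0.74 + 0.46078·0.91·0.26 + 0.82026·0.09·0.74 + 0.897548·0.09·0.26 = 0.036364 + 0.109021 + 0.054629 + 0.021003 = 0.221017
Restricting to configurations with attitude-control fault present: 0.054629 + 0.021003 = 0.075632.
Hence the posterior is 0.075632/0.221017 ≈ 0.3422.

P(attitude-control fault | telemetry dropout) ≈ 0.3422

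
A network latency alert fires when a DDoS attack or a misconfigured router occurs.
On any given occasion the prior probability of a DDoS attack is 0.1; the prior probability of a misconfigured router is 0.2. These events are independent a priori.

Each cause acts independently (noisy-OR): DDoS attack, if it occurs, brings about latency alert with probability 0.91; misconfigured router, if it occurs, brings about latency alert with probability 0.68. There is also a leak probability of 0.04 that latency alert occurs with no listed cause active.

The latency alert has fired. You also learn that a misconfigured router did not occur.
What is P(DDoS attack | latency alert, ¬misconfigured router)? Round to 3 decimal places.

P(DDoS attack | latency alert, ¬misconfigured router) ≈ 0.717

Under noisy-OR, P(latency alert | causes) = 1 − (1−0.04)·∏(1−qᵢ) over the active causes.
Enumerate both values of DDoS attack and weight by the priors:
  P(latency alert | ¬misconfigured router) = 0.04×0.9 + 0.9136×0.1
        = 0.036000 + 0.091360 = 0.127360
Configurations with DDoS attack contribute 0.091360, so
  P(DDoS attack | latency alert, ¬misconfigured router) = 0.091360 / 0.127360 ≈ 0.717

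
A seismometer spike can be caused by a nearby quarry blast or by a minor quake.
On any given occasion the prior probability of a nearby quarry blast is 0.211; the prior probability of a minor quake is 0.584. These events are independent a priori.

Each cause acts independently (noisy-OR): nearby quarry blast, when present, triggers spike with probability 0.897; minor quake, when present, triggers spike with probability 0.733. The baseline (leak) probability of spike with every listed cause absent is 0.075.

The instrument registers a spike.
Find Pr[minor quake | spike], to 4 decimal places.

Under noisy-OR, P(spike | causes) = 1 − (1−0.075)·∏(1−qᵢ) over the active causes.
For the numerator, keep only minor quake=true terms: 0.346976 + 0.120089 = 0.467065
Denominator P(spike): 0.075·0.789·0.416 + 0.753025·0.789·0.584 + 0.904725·0.211·0.416 + 0.974562·0.211·0.584 = 0.571095
P(minor quake | spike) = 0.467065/0.571095 ≈ 0.8178

Pr[minor quake | spike] ≈ 0.8178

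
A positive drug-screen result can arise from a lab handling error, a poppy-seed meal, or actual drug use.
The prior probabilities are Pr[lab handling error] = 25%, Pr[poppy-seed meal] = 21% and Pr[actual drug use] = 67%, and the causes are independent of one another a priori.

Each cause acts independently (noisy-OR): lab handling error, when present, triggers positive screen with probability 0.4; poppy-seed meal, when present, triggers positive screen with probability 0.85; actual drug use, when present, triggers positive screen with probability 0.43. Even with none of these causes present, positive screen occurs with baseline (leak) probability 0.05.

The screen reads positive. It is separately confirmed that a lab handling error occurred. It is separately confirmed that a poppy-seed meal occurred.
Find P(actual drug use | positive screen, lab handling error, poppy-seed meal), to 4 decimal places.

Under noisy-OR, P(positive screen | causes) = 1 − (1−0.05)·∏(1−qᵢ) over the active causes.
P(positive screen | lab handling error, poppy-seed meal) = 0.9145*0.33 + 0.951265*0.67 = 0.301785 + 0.637348 = 0.939133
Restricting to configurations with actual drug use present: 0.951265*0.67 = 0.637348.
So P(actual drug use | positive screen, lab handling error, poppy-seed meal) = 0.637348/0.939133 ≈ 0.6787.

P(actual drug use | positive screen, lab handling error, poppy-seed meal) ≈ 0.6787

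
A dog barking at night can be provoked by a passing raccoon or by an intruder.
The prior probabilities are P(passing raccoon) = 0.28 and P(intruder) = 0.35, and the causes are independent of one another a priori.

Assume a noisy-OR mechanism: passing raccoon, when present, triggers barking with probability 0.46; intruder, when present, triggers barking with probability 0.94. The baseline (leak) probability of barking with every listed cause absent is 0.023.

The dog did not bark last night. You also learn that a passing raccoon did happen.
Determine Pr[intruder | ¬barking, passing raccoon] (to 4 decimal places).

Pr[intruder | ¬barking, passing raccoon] ≈ 0.0313

Under noisy-OR, P(barking | causes) = 1 − (1−0.023)·∏(1−qᵢ) over the active causes.
P(¬barking | passing raccoon) = 0.52758×0.65 + 0.031655×0.35 = 0.342927 + 0.011079 = 0.354006
The intruder-present share is 0.031655×0.35 = 0.011079.
So P(intruder | ¬barking, passing raccoon) = 0.011079/0.354006 ≈ 0.0313.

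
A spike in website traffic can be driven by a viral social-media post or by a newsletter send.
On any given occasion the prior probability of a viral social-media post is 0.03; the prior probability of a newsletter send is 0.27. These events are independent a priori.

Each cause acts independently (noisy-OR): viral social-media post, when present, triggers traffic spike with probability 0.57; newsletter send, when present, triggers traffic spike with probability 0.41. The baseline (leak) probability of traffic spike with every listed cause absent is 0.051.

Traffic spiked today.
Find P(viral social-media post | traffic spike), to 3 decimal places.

P(viral social-media post | traffic spike) ≈ 0.112

Under noisy-OR, P(traffic spike | causes) = 1 − (1−0.051)·∏(1−qᵢ) over the active causes.
By total probability over the 4 (viral social-media post, newsletter send) configurations:
  P(traffic spike) = 0.051*0.97*0.73 + 0.44009*0.97*0.27 + 0.59193*0.03*0.73 + 0.759239*0.03*0.27
        = 0.036113 + 0.115260 + 0.012963 + 0.006150 = 0.170486
Configurations with viral social-media post contribute 0.019113, so
  P(viral social-media post | traffic spike) = 0.019113 / 0.170486 ≈ 0.112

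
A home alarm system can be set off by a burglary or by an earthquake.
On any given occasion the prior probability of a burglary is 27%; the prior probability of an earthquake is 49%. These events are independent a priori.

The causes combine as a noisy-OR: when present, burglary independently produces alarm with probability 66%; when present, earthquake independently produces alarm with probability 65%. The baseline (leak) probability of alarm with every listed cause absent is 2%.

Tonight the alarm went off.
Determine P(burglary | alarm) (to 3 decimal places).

P(burglary | alarm) ≈ 0.463

Under noisy-OR, P(alarm | causes) = 1 − (1−0.02)·∏(1−qᵢ) over the active causes.
Weight on burglary=true, given the evidence: 0.091818 + 0.116871 = 0.208689
Denominator P(alarm): 0.02*0.73*0.51 + 0.657*0.73*0.49 + 0.6668*0.27*0.51 + 0.88338*0.27*0.49 = 0.451144
Posterior = 0.208689 / 0.451144 ≈ 0.463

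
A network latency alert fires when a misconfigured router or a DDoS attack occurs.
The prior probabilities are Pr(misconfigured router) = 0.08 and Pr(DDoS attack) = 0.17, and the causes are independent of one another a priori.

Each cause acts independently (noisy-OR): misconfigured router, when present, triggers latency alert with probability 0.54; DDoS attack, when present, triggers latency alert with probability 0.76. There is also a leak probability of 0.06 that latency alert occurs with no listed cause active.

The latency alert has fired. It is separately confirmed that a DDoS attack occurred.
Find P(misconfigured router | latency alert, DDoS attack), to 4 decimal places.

Under noisy-OR, P(latency alert | causes) = 1 − (1−0.06)·∏(1−qᵢ) over the active causes.
By total probability over both values of misconfigured router:
  P(latency alert | DDoS attack) = 0.7744·0.92 + 0.896224·0.08
        = 0.712448 + 0.071698 = 0.784146
Configurations with misconfigured router contribute 0.071698, so
  P(misconfigured router | latency alert, DDoS attack) = 0.071698 / 0.784146 ≈ 0.0914

P(misconfigured router | latency alert, DDoS attack) ≈ 0.0914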